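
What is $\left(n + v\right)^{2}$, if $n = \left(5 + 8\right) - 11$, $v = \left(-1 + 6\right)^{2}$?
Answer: $729$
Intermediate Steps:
$v = 25$ ($v = 5^{2} = 25$)
$n = 2$ ($n = 13 - 11 = 2$)
$\left(n + v\right)^{2} = \left(2 + 25\right)^{2} = 27^{2} = 729$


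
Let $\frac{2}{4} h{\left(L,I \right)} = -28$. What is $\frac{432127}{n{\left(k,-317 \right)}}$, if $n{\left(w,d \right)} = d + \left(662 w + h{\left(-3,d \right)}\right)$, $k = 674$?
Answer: $\frac{432127}{445815} \approx 0.9693$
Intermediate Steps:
$h{\left(L,I \right)} = -56$ ($h{\left(L,I \right)} = 2 \left(-28\right) = -56$)
$n{\left(w,d \right)} = -56 + d + 662 w$ ($n{\left(w,d \right)} = d + \left(662 w - 56\right) = d + \left(-56 + 662 w\right) = -56 + d + 662 w$)
$\frac{432127}{n{\left(k,-317 \right)}} = \frac{432127}{-56 - 317 + 662 \cdot 674} = \frac{432127}{-56 - 317 + 446188} = \frac{432127}{445815}$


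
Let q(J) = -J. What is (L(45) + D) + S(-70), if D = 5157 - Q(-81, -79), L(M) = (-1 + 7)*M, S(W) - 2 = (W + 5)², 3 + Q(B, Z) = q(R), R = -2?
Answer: 9655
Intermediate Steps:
Q(B, Z) = -1 (Q(B, Z) = -3 - 1*(-2) = -3 + 2 = -1)
S(W) = 2 + (5 + W)² (S(W) = 2 + (W + 5)² = 2 + (5 + W)²)
L(M) = 6*M
D = 5158 (D = 5157 - 1*(-1) = 5157 + 1 = 5158)
(L(45) + D) + S(-70) = (6*45 + 5158) + (2 + (5 - 70)²) = (270 + 5158) + (2 + (-65)²) = 5428 + (2 + 4225) = 5428 + 4227 = 9655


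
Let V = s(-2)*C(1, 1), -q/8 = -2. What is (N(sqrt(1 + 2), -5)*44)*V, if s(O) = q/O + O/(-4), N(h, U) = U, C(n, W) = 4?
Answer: 6600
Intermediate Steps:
q = 16 (q = -8*(-2) = 16)
s(O) = 16/O - O/4 (s(O) = 16/O + O/(-4) = 16/O + O*(-1/4) = 16/O - O/4)
V = -30 (V = (16/(-2) - 1/4*(-2))*4 = (16*(-1/2) + 1/2)*4 = (-8 + 1/2)*4 = -15/2*4 = -30)
(N(sqrt(1 + 2), -5)*44)*V = -5*44*(-30) = -220*(-30) = 6600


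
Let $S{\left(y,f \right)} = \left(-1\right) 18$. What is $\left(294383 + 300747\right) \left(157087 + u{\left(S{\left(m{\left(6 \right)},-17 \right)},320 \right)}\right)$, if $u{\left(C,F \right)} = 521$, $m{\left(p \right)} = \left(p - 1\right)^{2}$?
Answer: $93797249040$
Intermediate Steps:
$m{\left(p \right)} = \left(-1 + p\right)^{2}$
$S{\left(y,f \right)} = -18$
$\left(294383 + 300747\right) \left(157087 + u{\left(S{\left(m{\left(6 \right)},-17 \right)},320 \right)}\right) = \left(294383 + 300747\right) \left(157087 + 521\right) = 595130 \cdot 157608 = 93797249040$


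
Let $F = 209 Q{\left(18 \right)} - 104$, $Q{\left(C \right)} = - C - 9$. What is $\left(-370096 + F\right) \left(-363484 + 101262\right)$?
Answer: $98554303146$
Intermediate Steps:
$Q{\left(C \right)} = -9 - C$
$F = -5747$ ($F = 209 \left(-9 - 18\right) - 104 = 209 \left(-27\right) - 104 = -5643 - 104 = -5747$)
$\left(-370096 + F\right) \left(-363484 + 101262\right) = \left(-370096 - 5747\right) \left(-363484 + 101262\right) = \left(-375843\right) \left(-262222\right) = 98554303146$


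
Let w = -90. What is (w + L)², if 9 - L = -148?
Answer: 4489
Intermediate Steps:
L = 157 (L = 9 - 1*(-148) = 9 + 148 = 157)
(w + L)² = (-90 + 157)² = 67² = 4489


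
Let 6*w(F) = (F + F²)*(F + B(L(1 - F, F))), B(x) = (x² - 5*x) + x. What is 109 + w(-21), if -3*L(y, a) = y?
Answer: 40111/9 ≈ 4456.8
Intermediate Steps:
L(y, a) = -y/3
B(x) = x² - 4*x
w(F) = (F + F²)*(F + (-13/3 + F/3)*(-⅓ + F/3))/6 (w(F) = ((F + F²)*(F + (-(1 - F)/3)*(-4 - (1 - F)/3)))/6 = ((F + F²)*(F + (-⅓ + F/3)*(-4 + (-⅓ + F/3))))/6 = ((F + F²)*(F + (-⅓ + F/3)*(-13/3 + F/3)))/6 = ((F + F²)*(F + (-13/3 + F/3)*(-⅓ + F/3)))/6 = (F + F²)*(F + (-13/3 + F/3)*(-⅓ + F/3))/6)
109 + w(-21) = 109 + (1/54)*(-21)*(13 + (-21)³ - 4*(-21)² + 8*(-21)) = 109 + (1/54)*(-21)*(13 - 9261 - 4*441 - 168) = 109 + (1/54)*(-21)*(13 - 9261 - 1764 - 168) = 109 + (1/54)*(-21)*(-11180) = 109 + 39130/9 = 40111/9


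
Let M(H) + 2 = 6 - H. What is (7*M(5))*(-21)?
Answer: 147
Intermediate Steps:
M(H) = 4 - H (M(H) = -2 + (6 - H) = 4 - H)
(7*M(5))*(-21) = (7*(4 - 1*5))*(-21) = (7*(4 - 5))*(-21) = (7*(-1))*(-21) = -7*(-21) = 147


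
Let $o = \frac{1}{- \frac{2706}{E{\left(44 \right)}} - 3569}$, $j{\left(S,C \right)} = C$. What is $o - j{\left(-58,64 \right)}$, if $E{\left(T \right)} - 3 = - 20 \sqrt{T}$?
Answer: $- \frac{14336362616145}{224004685031} - \frac{108240 \sqrt{11}}{224004685031} \approx -64.0$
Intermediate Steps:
$E{\left(T \right)} = 3 - 20 \sqrt{T}$
$o = \frac{1}{-3569 - \frac{2706}{3 - 40 \sqrt{11}}}$ ($o = \frac{1}{- \frac{2706}{3 - 20 \sqrt{44}} - 3569} = \frac{1}{- \frac{2706}{3 - 20 \cdot 2 \sqrt{11}} - 3569} = \frac{1}{- \frac{2706}{3 - 40 \sqrt{11}} - 3569} = \frac{1}{-3569 - \frac{2706}{3 - 40 \sqrt{11}}} \approx -0.00028184$)
$o - j{\left(-58,64 \right)} = \left(- \frac{62774161}{224004685031} - \frac{108240 \sqrt{11}}{224004685031}\right) - 64 = - \frac{14336362616145}{224004685031} - \frac{108240 \sqrt{11}}{224004685031}$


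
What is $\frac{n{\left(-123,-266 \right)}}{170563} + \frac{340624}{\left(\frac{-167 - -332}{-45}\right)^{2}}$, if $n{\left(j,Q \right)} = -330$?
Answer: $\frac{522880621878}{20638123} \approx 25336.0$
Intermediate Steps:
$\frac{n{\left(-123,-266 \right)}}{170563} + \frac{340624}{\left(\frac{-167 - -332}{-45}\right)^{2}} = - \frac{330}{170563} + \frac{340624}{\left(\frac{-167 - -332}{-45}\right)^{2}} = \left(-330\right) \frac{1}{170563} + \frac{340624}{\left(\left(-167 + 332\right) \left(- \frac{1}{45}\right)\right)^{2}} = - \frac{330}{170563} + \frac{340624}{\left(165 \left(- \frac{1}{45}\right)\right)^{2}} = - \frac{330}{170563} + \frac{340624}{\left(- \frac{11}{3}\right)^{2}} = - \frac{330}{170563} + \frac{340624}{\frac{121}{9}} = - \frac{330}{170563} + 340624 \cdot \frac{9}{121} = - \frac{330}{170563} + \frac{3065616}{121} = \frac{522880621878}{20638123}$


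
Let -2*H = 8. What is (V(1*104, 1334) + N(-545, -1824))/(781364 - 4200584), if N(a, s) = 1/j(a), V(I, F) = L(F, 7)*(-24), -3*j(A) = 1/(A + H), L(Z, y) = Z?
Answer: 10123/1139740 ≈ 0.0088819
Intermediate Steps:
H = -4 (H = -1/2*8 = -4)
j(A) = -1/(3*(-4 + A)) (j(A) = -1/(3*(A - 4)) = -1/(3*(-4 + A)))
V(I, F) = -24*F (V(I, F) = F*(-24) = -24*F)
N(a, s) = 12 - 3*a (N(a, s) = 1/(-1/(-12 + 3*a)) = 12 - 3*a)
(V(1*104, 1334) + N(-545, -1824))/(781364 - 4200584) = (-24*1334 + (12 - 3*(-545)))/(781364 - 4200584) = (-32016 + (12 + 1635))/(-3419220) = (-32016 + 1647)*(-1/3419220) = -30369*(-1/3419220) = 10123/1139740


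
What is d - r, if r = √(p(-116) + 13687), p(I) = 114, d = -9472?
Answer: -9472 - √13801 ≈ -9589.5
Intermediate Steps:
r = √13801 (r = √(114 + 13687) = √13801 ≈ 117.48)
d - r = -9472 - √13801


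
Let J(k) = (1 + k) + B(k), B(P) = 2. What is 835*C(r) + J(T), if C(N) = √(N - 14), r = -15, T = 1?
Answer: 4 + 835*I*√29 ≈ 4.0 + 4496.6*I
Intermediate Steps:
J(k) = 3 + k (J(k) = (1 + k) + 2 = 3 + k)
C(N) = √(-14 + N)
835*C(r) + J(T) = 835*√(-14 - 15) + (3 + 1) = 835*√(-29) + 4 = 835*(I*√29) + 4 = 835*I*√29 + 4 = 4 + 835*I*√29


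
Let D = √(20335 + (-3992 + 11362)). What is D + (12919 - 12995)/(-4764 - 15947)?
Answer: 76/20711 + √27705 ≈ 166.45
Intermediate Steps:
D = √27705 (D = √(20335 + 7370) = √27705 ≈ 166.45)
D + (12919 - 12995)/(-4764 - 15947) = √27705 + (12919 - 12995)/(-4764 - 15947) = √27705 - 76/(-20711) = √27705 - 76*(-1/20711) = √27705 + 76/20711 = 76/20711 + √27705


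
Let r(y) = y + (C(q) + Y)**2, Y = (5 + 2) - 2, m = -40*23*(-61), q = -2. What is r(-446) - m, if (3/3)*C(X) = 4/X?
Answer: -56557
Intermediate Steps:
m = 56120 (m = -920*(-61) = 56120)
C(X) = 4/X
Y = 5 (Y = 7 - 2 = 5)
r(y) = 9 + y (r(y) = y + (4/(-2) + 5)**2 = y + (4*(-1/2) + 5)**2 = y + (-2 + 5)**2 = y + 3**2 = y + 9 = 9 + y)
r(-446) - m = (9 - 446) - 1*56120 = -437 - 56120 = -56557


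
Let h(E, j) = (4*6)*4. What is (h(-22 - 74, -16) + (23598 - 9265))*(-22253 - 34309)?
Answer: -816133098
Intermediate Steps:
h(E, j) = 96 (h(E, j) = 24*4 = 96)
(h(-22 - 74, -16) + (23598 - 9265))*(-22253 - 34309) = (96 + (23598 - 9265))*(-22253 - 34309) = (96 + 14333)*(-56562) = 14429*(-56562) = -816133098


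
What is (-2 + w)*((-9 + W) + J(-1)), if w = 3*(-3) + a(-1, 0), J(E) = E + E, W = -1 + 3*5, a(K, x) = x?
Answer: -33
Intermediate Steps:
W = 14 (W = -1 + 15 = 14)
J(E) = 2*E
w = -9 (w = 3*(-3) + 0 = -9 + 0 = -9)
(-2 + w)*((-9 + W) + J(-1)) = (-2 - 9)*((-9 + 14) + 2*(-1)) = -11*(5 - 2) = -11*3 = -33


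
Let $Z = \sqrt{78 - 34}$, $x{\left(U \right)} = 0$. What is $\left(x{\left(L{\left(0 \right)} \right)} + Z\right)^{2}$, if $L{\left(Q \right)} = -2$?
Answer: $44$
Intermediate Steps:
$Z = 2 \sqrt{11}$ ($Z = \sqrt{44} = 2 \sqrt{11} \approx 6.6332$)
$\left(x{\left(L{\left(0 \right)} \right)} + Z\right)^{2} = \left(0 + 2 \sqrt{11}\right)^{2} = \left(2 \sqrt{11}\right)^{2} = 44$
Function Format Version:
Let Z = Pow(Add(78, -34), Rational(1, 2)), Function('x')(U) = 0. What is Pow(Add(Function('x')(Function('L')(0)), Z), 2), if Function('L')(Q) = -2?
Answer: 44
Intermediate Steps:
Z = Mul(2, Pow(11, Rational(1, 2))) (Z = Pow(44, Rational(1, 2)) = Mul(2, Pow(11, Rational(1, 2))) ≈ 6.6332)
Pow(Add(Function('x')(Function('L')(0)), Z), 2) = Pow(Add(0, Mul(2, Pow(11, Rational(1, 2)))), 2) = Pow(Mul(2, Pow(11, Rational(1, 2))), 2) = 44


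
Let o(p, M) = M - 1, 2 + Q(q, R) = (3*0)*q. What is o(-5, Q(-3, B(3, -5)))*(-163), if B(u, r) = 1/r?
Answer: 489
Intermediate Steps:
Q(q, R) = -2 (Q(q, R) = -2 + (3*0)*q = -2 + 0*q = -2 + 0 = -2)
o(p, M) = -1 + M
o(-5, Q(-3, B(3, -5)))*(-163) = (-1 - 2)*(-163) = -3*(-163) = 489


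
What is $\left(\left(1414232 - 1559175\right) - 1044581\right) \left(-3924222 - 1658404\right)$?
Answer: $6640667610024$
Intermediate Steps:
$\left(\left(1414232 - 1559175\right) - 1044581\right) \left(-3924222 - 1658404\right) = \left(\left(1414232 - 1559175\right) - 1044581\right) \left(-5582626\right) = \left(-144943 - 1044581\right) \left(-5582626\right) = \left(-1189524\right) \left(-5582626\right) = 6640667610024$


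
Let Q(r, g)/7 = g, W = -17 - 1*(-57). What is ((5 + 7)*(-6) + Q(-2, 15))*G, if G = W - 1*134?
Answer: -3102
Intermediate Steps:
W = 40 (W = -17 + 57 = 40)
Q(r, g) = 7*g
G = -94 (G = 40 - 1*134 = 40 - 134 = -94)
((5 + 7)*(-6) + Q(-2, 15))*G = ((5 + 7)*(-6) + 7*15)*(-94) = (12*(-6) + 105)*(-94) = (-72 + 105)*(-94) = 33*(-94) = -3102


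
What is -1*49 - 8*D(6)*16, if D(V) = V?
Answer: -817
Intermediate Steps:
-1*49 - 8*D(6)*16 = -1*49 - 8*6*16 = -49 - 48*16 = -49 - 768 = -817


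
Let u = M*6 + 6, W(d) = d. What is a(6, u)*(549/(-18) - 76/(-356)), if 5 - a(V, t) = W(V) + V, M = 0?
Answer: 37737/178 ≈ 212.01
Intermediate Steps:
u = 6 (u = 0*6 + 6 = 0 + 6 = 6)
a(V, t) = 5 - 2*V (a(V, t) = 5 - (V + V) = 5 - 2*V)
a(6, u)*(549/(-18) - 76/(-356)) = (5 - 2*6)*(549/(-18) - 76/(-356)) = (5 - 12)*(549*(-1/18) - 76*(-1/356)) = -7*(-61/2 + 19/89) = -7*(-5391/178) = 37737/178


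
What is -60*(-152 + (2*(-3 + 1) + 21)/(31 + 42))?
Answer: 664740/73 ≈ 9106.0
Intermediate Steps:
-60*(-152 + (2*(-3 + 1) + 21)/(31 + 42)) = -60*(-152 + (2*(-2) + 21)/73) = -60*(-152 + (-4 + 21)*(1/73)) = -60*(-152 + 17*(1/73)) = -60*(-152 + 17/73) = -60*(-11079/73) = 664740/73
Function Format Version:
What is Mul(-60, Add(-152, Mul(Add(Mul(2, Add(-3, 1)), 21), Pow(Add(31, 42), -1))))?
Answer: Rational(664740, 73) ≈ 9106.0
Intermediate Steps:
Mul(-60, Add(-152, Mul(Add(Mul(2, Add(-3, 1)), 21), Pow(Add(31, 42), -1)))) = Mul(-60, Add(-152, Mul(Add(Mul(2, -2), 21), Pow(73, -1)))) = Mul(-60, Add(-152, Mul(Add(-4, 21), Rational(1, 73)))) = Mul(-60, Add(-152, Mul(17, Rational(1, 73)))) = Mul(-60, Add(-152, Rational(17, 73))) = Mul(-60, Rational(-11079, 73)) = Rational(664740, 73)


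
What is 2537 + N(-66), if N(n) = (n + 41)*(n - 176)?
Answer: 8587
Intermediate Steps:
N(n) = (-176 + n)*(41 + n) (N(n) = (41 + n)*(-176 + n) = (-176 + n)*(41 + n))
2537 + N(-66) = 2537 + (-7216 + (-66)² - 135*(-66)) = 2537 + (-7216 + 4356 + 8910) = 2537 + 6050 = 8587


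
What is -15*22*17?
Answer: -5610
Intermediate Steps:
-15*22*17 = -330*17 = -5610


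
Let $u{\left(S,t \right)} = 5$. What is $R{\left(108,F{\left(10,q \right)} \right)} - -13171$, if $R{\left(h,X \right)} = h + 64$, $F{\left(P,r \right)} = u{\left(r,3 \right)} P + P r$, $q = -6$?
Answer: $13343$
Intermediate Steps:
$F{\left(P,r \right)} = 5 P + P r$
$R{\left(h,X \right)} = 64 + h$
$R{\left(108,F{\left(10,q \right)} \right)} - -13171 = \left(64 + 108\right) - -13171 = 172 + 13171 = 13343$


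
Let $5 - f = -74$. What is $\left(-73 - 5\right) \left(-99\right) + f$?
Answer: $7801$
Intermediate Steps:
$f = 79$ ($f = 5 - -74 = 5 + 74 = 79$)
$\left(-73 - 5\right) \left(-99\right) + f = \left(-73 - 5\right) \left(-99\right) + 79 = \left(-78\right) \left(-99\right) + 79 = 7722 + 79 = 7801$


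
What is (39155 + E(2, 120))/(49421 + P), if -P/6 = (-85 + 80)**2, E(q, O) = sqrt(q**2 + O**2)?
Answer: 39155/49271 + 2*sqrt(3601)/49271 ≈ 0.79712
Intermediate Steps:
E(q, O) = sqrt(O**2 + q**2)
P = -150 (P = -6*(-85 + 80)**2 = -6*(-5)**2 = -6*25 = -150)
(39155 + E(2, 120))/(49421 + P) = (39155 + sqrt(120**2 + 2**2))/(49421 - 150) = (39155 + sqrt(14400 + 4))/49271 = (39155 + sqrt(14404))*(1/49271) = (39155 + 2*sqrt(3601))*(1/49271) = 39155/49271 + 2*sqrt(3601)/49271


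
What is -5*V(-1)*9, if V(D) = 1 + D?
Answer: 0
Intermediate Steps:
-5*V(-1)*9 = -5*(1 - 1)*9 = -5*0*9 = 0*9 = 0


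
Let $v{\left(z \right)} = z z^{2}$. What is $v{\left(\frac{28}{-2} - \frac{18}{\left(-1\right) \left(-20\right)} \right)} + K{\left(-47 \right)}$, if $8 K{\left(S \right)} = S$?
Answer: $- \frac{414228}{125} \approx -3313.8$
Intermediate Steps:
$v{\left(z \right)} = z^{3}$
$K{\left(S \right)} = \frac{S}{8}$
$v{\left(\frac{28}{-2} - \frac{18}{\left(-1\right) \left(-20\right)} \right)} + K{\left(-47 \right)} = \left(\frac{28}{-2} - \frac{18}{\left(-1\right) \left(-20\right)}\right)^{3} + \frac{1}{8} \left(-47\right) = \left(28 \left(- \frac{1}{2}\right) - \frac{18}{20}\right)^{3} - \frac{47}{8} = \left(-14 - \frac{9}{10}\right)^{3} - \frac{47}{8} = \left(- \frac{149}{10}\right)^{3} - \frac{47}{8} = - \frac{3307949}{1000} - \frac{47}{8} = - \frac{414228}{125}$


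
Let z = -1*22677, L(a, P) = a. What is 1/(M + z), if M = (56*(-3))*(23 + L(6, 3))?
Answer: -1/27549 ≈ -3.6299e-5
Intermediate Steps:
M = -4872 (M = (56*(-3))*(23 + 6) = -168*29 = -4872)
z = -22677
1/(M + z) = 1/(-4872 - 22677) = 1/(-27549) = -1/27549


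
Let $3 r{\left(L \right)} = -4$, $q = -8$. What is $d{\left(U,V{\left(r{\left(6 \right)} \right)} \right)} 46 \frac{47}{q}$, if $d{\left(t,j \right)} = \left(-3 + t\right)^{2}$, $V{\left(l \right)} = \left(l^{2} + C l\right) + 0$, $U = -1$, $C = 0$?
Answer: $-4324$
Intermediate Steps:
$r{\left(L \right)} = - \frac{4}{3}$ ($r{\left(L \right)} = \frac{1}{3} \left(-4\right) = - \frac{4}{3}$)
$V{\left(l \right)} = l^{2}$ ($V{\left(l \right)} = \left(l^{2} + 0 l\right) + 0 = \left(l^{2} + 0\right) + 0 = l^{2} + 0 = l^{2}$)
$d{\left(U,V{\left(r{\left(6 \right)} \right)} \right)} 46 \frac{47}{q} = \left(-3 - 1\right)^{2} \cdot 46 \frac{47}{-8} = \left(-4\right)^{2} \cdot 46 \cdot 47 \left(- \frac{1}{8}\right) = 16 \cdot 46 \left(- \frac{47}{8}\right) = 736 \left(- \frac{47}{8}\right) = -4324$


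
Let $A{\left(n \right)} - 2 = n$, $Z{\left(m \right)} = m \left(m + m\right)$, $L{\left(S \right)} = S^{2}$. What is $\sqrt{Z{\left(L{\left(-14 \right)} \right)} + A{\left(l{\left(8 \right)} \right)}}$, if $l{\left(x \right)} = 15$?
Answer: $\sqrt{76849} \approx 277.22$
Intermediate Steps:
$Z{\left(m \right)} = 2 m^{2}$ ($Z{\left(m \right)} = m 2 m = 2 m^{2}$)
$A{\left(n \right)} = 2 + n$
$\sqrt{Z{\left(L{\left(-14 \right)} \right)} + A{\left(l{\left(8 \right)} \right)}} = \sqrt{2 \left(\left(-14\right)^{2}\right)^{2} + \left(2 + 15\right)} = \sqrt{2 \cdot 196^{2} + 17} = \sqrt{2 \cdot 38416 + 17} = \sqrt{76832 + 17} = \sqrt{76849}$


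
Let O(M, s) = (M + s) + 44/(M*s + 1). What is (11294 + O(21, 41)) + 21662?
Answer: 14230780/431 ≈ 33018.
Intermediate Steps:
O(M, s) = M + s + 44/(1 + M*s) (O(M, s) = (M + s) + 44/(1 + M*s) = M + s + 44/(1 + M*s))
(11294 + O(21, 41)) + 21662 = (11294 + (44 + 21 + 41 + 21*41² + 41*21²)/(1 + 21*41)) + 21662 = (11294 + (44 + 21 + 41 + 21*1681 + 41*441)/(1 + 861)) + 21662 = (11294 + (44 + 21 + 41 + 35301 + 18081)/862) + 21662 = (11294 + (1/862)*53488) + 21662 = (11294 + 26744/431) + 21662 = 4894458/431 + 21662 = 14230780/431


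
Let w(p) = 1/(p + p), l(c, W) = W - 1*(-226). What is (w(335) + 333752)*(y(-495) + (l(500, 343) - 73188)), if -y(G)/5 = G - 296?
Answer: -7677110389212/335 ≈ -2.2917e+10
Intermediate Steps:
l(c, W) = 226 + W (l(c, W) = W + 226 = 226 + W)
w(p) = 1/(2*p)
y(G) = 1480 - 5*G (y(G) = -5*(G - 296) = -5*(-296 + G) = 1480 - 5*G)
(w(335) + 333752)*(y(-495) + (l(500, 343) - 73188)) = ((½)/335 + 333752)*((1480 - 5*(-495)) + ((226 + 343) - 73188)) = ((½)*(1/335) + 333752)*((1480 + 2475) + (569 - 73188)) = (1/670 + 333752)*(3955 - 72619) = (223613841/670)*(-68664) = -7677110389212/335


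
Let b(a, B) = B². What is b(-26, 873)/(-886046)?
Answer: -762129/886046 ≈ -0.86015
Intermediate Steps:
b(-26, 873)/(-886046) = 873²/(-886046) = 762129*(-1/886046) = -762129/886046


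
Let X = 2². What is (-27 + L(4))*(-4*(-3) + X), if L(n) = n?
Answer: -368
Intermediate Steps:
X = 4
(-27 + L(4))*(-4*(-3) + X) = (-27 + 4)*(-4*(-3) + 4) = -23*(12 + 4) = -23*16 = -368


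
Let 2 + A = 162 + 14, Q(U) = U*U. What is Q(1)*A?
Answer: 174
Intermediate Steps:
Q(U) = U²
A = 174 (A = -2 + (162 + 14) = -2 + 176 = 174)
Q(1)*A = 1²*174 = 1*174 = 174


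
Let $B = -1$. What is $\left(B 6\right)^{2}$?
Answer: $36$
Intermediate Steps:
$\left(B 6\right)^{2} = \left(\left(-1\right) 6\right)^{2} = \left(-6\right)^{2} = 36$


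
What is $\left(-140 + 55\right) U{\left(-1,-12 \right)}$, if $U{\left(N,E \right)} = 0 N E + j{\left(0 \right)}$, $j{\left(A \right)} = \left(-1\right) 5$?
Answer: $425$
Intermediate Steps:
$j{\left(A \right)} = -5$
$U{\left(N,E \right)} = -5$ ($U{\left(N,E \right)} = 0 N E - 5 = 0 E - 5 = 0 - 5 = -5$)
$\left(-140 + 55\right) U{\left(-1,-12 \right)} = \left(-140 + 55\right) \left(-5\right) = \left(-85\right) \left(-5\right) = 425$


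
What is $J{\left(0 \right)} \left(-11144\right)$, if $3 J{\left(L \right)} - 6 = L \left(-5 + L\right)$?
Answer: $-22288$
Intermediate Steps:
$J{\left(L \right)} = 2 + \frac{L \left(-5 + L\right)}{3}$
$J{\left(0 \right)} \left(-11144\right) = \left(2 - 0 + \frac{0^{2}}{3}\right) \left(-11144\right) = \left(2 + 0 + \frac{1}{3} \cdot 0\right) \left(-11144\right) = \left(2 + 0 + 0\right) \left(-11144\right) = 2 \left(-11144\right) = -22288$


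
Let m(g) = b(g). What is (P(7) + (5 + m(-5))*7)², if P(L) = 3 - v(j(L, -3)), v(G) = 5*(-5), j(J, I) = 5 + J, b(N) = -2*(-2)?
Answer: 8281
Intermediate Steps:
b(N) = 4
m(g) = 4
v(G) = -25
P(L) = 28 (P(L) = 3 - 1*(-25) = 3 + 25 = 28)
(P(7) + (5 + m(-5))*7)² = (28 + (5 + 4)*7)² = (28 + 9*7)² = (28 + 63)² = 91² = 8281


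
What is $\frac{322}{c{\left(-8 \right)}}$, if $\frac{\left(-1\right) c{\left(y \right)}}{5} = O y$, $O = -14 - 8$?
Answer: $- \frac{161}{440} \approx -0.36591$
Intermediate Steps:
$O = -22$
$c{\left(y \right)} = 110 y$ ($c{\left(y \right)} = - 5 \left(- 22 y\right) = 110 y$)
$\frac{322}{c{\left(-8 \right)}} = \frac{322}{110 \left(-8\right)} = \frac{322}{-880} = 322 \left(- \frac{1}{880}\right) = - \frac{161}{440}$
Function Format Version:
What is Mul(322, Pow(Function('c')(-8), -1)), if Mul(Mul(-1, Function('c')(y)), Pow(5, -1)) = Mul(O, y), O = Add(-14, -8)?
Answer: Rational(-161, 440) ≈ -0.36591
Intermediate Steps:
O = -22
Function('c')(y) = Mul(110, y) (Function('c')(y) = Mul(-5, Mul(-22, y)) = Mul(110, y))
Mul(322, Pow(Function('c')(-8), -1)) = Mul(322, Pow(Mul(110, -8), -1)) = Mul(322, Pow(-880, -1)) = Mul(322, Rational(-1, 880)) = Rational(-161, 440)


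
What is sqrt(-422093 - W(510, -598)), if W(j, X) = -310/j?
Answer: 2*I*sqrt(274465578)/51 ≈ 649.69*I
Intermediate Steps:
sqrt(-422093 - W(510, -598)) = sqrt(-422093 - (-310)/510) = sqrt(-422093 - 1*(-31/51)) = sqrt(-422093 + 31/51) = sqrt(-21526712/51) = 2*I*sqrt(274465578)/51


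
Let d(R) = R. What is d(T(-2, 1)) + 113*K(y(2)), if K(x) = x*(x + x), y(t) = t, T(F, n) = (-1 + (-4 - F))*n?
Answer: 901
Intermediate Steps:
T(F, n) = n*(-5 - F) (T(F, n) = (-5 - F)*n = n*(-5 - F))
K(x) = 2*x² (K(x) = x*(2*x) = 2*x²)
d(T(-2, 1)) + 113*K(y(2)) = -1*1*(5 - 2) + 113*(2*2²) = -1*1*3 + 113*(2*4) = -3 + 113*8 = -3 + 904 = 901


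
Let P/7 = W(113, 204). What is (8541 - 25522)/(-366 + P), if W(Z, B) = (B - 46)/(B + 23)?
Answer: 3854687/81976 ≈ 47.022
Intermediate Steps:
W(Z, B) = (-46 + B)/(23 + B)
P = 1106/227 (P = 7*((-46 + 204)/(23 + 204)) = 7*(158/227) = 1106/227 ≈ 4.8722)
(8541 - 25522)/(-366 + P) = (8541 - 25522)/(-366 + 1106/227) = -16981/(-81976/227) = -16981*(-227/81976) = 3854687/81976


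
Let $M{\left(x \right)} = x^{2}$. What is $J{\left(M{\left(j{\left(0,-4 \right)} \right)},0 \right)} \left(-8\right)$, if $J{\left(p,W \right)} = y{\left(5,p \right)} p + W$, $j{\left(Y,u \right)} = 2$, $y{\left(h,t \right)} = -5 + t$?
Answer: $32$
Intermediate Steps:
$J{\left(p,W \right)} = W + p \left(-5 + p\right)$ ($J{\left(p,W \right)} = \left(-5 + p\right) p + W = p \left(-5 + p\right) + W = W + p \left(-5 + p\right)$)
$J{\left(M{\left(j{\left(0,-4 \right)} \right)},0 \right)} \left(-8\right) = \left(0 + 2^{2} \left(-5 + 2^{2}\right)\right) \left(-8\right) = \left(0 + 4 \left(-5 + 4\right)\right) \left(-8\right) = \left(0 + 4 \left(-1\right)\right) \left(-8\right) = \left(0 - 4\right) \left(-8\right) = \left(-4\right) \left(-8\right) = 32$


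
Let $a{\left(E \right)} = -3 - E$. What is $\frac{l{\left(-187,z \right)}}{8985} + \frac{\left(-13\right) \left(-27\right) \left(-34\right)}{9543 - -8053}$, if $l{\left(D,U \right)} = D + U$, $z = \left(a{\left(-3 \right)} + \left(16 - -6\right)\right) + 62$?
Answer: $- \frac{54519689}{79050030} \approx -0.68969$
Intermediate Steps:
$z = 84$ ($z = \left(\left(-3 - -3\right) + \left(16 - -6\right)\right) + 62 = \left(\left(-3 + 3\right) + \left(16 + 6\right)\right) + 62 = \left(0 + 22\right) + 62 = 22 + 62 = 84$)
$\frac{l{\left(-187,z \right)}}{8985} + \frac{\left(-13\right) \left(-27\right) \left(-34\right)}{9543 - -8053} = \frac{-187 + 84}{8985} + \frac{\left(-13\right) \left(-27\right) \left(-34\right)}{9543 - -8053} = \left(-103\right) \frac{1}{8985} + \frac{351 \left(-34\right)}{9543 + 8053} = - \frac{103}{8985} - \frac{11934}{17596} = - \frac{103}{8985} - \frac{5967}{8798} = - \frac{54519689}{79050030}$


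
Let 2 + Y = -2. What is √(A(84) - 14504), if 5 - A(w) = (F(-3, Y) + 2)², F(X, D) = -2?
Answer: 9*I*√179 ≈ 120.41*I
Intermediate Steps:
Y = -4 (Y = -2 - 2 = -4)
A(w) = 5 (A(w) = 5 - (-2 + 2)² = 5 - 1*0² = 5 - 1*0 = 5 + 0 = 5)
√(A(84) - 14504) = √(5 - 14504) = √(-14499) = 9*I*√179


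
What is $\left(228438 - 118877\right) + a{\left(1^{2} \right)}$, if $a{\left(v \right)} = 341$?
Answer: $109902$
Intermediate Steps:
$\left(228438 - 118877\right) + a{\left(1^{2} \right)} = \left(228438 - 118877\right) + 341 = 109561 + 341 = 109902$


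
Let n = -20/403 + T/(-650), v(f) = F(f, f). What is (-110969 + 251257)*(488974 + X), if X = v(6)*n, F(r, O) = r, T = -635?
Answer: 138224899560448/2015 ≈ 6.8598e+10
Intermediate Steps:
v(f) = f
n = 3737/4030 (n = -20/403 - 635/(-650) = -20*1/403 - 635*(-1/650) = -20/403 + 127/130 = 3737/4030 ≈ 0.92730)
X = 11211/2015 (X = 6*(3737/4030) = 11211/2015 ≈ 5.5638)
(-110969 + 251257)*(488974 + X) = (-110969 + 251257)*(488974 + 11211/2015) = 140288*(985293821/2015) = 138224899560448/2015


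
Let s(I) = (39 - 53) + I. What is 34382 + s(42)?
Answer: 34410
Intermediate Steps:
s(I) = -14 + I
34382 + s(42) = 34382 + (-14 + 42) = 34382 + 28 = 34410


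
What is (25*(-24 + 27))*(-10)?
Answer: -750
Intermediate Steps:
(25*(-24 + 27))*(-10) = (25*3)*(-10) = 75*(-10) = -750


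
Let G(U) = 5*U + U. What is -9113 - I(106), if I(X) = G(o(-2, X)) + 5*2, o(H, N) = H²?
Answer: -9147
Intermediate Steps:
G(U) = 6*U
I(X) = 34 (I(X) = 6*(-2)² + 5*2 = 6*4 + 10 = 24 + 10 = 34)
-9113 - I(106) = -9113 - 1*34 = -9113 - 34 = -9147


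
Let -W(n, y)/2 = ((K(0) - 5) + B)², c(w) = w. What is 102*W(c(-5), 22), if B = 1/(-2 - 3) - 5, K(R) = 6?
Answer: -89964/25 ≈ -3598.6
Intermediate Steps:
B = -26/5 (B = 1/(-5) - 5 = -⅕ - 5 = -26/5 ≈ -5.2000)
W(n, y) = -882/25 (W(n, y) = -2*((6 - 5) - 26/5)² = -2*(1 - 26/5)² = -2*(-21/5)² = -2*441/25 = -882/25)
102*W(c(-5), 22) = 102*(-882/25) = -89964/25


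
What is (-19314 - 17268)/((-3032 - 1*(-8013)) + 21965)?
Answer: -6097/4491 ≈ -1.3576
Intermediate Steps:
(-19314 - 17268)/((-3032 - 1*(-8013)) + 21965) = -36582/((-3032 + 8013) + 21965) = -36582/(4981 + 21965) = -36582/26946 = -36582*1/26946 = -6097/4491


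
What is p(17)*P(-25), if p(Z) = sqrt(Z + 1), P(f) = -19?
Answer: -57*sqrt(2) ≈ -80.610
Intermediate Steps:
p(Z) = sqrt(1 + Z)
p(17)*P(-25) = sqrt(1 + 17)*(-19) = sqrt(18)*(-19) = (3*sqrt(2))*(-19) = -57*sqrt(2)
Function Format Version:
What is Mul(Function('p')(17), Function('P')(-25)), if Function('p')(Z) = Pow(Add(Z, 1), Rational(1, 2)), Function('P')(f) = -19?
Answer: Mul(-57, Pow(2, Rational(1, 2))) ≈ -80.610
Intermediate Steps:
Function('p')(Z) = Pow(Add(1, Z), Rational(1, 2))
Mul(Function('p')(17), Function('P')(-25)) = Mul(Pow(Add(1, 17), Rational(1, 2)), -19) = Mul(Pow(18, Rational(1, 2)), -19) = Mul(Mul(3, Pow(2, Rational(1, 2))), -19) = Mul(-57, Pow(2, Rational(1, 2)))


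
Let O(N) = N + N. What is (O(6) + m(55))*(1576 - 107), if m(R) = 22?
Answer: 49946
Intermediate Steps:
O(N) = 2*N
(O(6) + m(55))*(1576 - 107) = (2*6 + 22)*(1576 - 107) = (12 + 22)*1469 = 34*1469 = 49946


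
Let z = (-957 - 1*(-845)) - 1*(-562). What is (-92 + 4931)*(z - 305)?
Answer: 701655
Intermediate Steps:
z = 450 (z = (-957 + 845) + 562 = -112 + 562 = 450)
(-92 + 4931)*(z - 305) = (-92 + 4931)*(450 - 305) = 4839*145 = 701655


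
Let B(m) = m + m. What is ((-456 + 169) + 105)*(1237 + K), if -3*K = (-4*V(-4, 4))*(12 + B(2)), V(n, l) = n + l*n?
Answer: -442442/3 ≈ -1.4748e+5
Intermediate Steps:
B(m) = 2*m
K = -1280/3 (K = -(-(-16)*(1 + 4))*(12 + 2*2)/3 = -(-(-16)*5)*(12 + 4)/3 = -(-4*(-20))*16/3 = -80*16/3 = -1/3*1280 = -1280/3 ≈ -426.67)
((-456 + 169) + 105)*(1237 + K) = ((-456 + 169) + 105)*(1237 - 1280/3) = (-287 + 105)*(2431/3) = -182*2431/3 = -442442/3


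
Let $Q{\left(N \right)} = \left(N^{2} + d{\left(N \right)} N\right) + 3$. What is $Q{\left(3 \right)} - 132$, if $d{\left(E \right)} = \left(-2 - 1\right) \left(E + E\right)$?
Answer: $-174$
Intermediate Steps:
$d{\left(E \right)} = - 6 E$ ($d{\left(E \right)} = - 3 \cdot 2 E = - 6 E$)
$Q{\left(N \right)} = 3 - 5 N^{2}$ ($Q{\left(N \right)} = \left(N^{2} + - 6 N N\right) + 3 = \left(N^{2} - 6 N^{2}\right) + 3 = - 5 N^{2} + 3 = 3 - 5 N^{2}$)
$Q{\left(3 \right)} - 132 = \left(3 - 5 \cdot 3^{2}\right) - 132 = \left(3 - 45\right) - 132 = -42 - 132 = -174$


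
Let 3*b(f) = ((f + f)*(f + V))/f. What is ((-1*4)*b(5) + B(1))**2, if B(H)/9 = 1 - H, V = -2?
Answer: 64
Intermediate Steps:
B(H) = 9 - 9*H (B(H) = 9*(1 - H) = 9 - 9*H)
b(f) = -4/3 + 2*f/3 (b(f) = (((f + f)*(f - 2))/f)/3 = (((2*f)*(-2 + f))/f)/3 = ((2*f*(-2 + f))/f)/3 = (-4 + 2*f)/3 = -4/3 + 2*f/3)
((-1*4)*b(5) + B(1))**2 = ((-1*4)*(-4/3 + (2/3)*5) + (9 - 9*1))**2 = (-4*(-4/3 + 10/3) + (9 - 9))**2 = (-4*2 + 0)**2 = (-8 + 0)**2 = (-8)**2 = 64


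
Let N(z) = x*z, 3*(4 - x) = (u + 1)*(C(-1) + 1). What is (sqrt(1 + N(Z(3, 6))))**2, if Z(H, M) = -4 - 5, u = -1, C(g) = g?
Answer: -35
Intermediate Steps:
Z(H, M) = -9
x = 4 (x = 4 - (-1 + 1)*(-1 + 1)/3 = 4 - 0*0 = 4 - 1/3*0 = 4 + 0 = 4)
N(z) = 4*z
(sqrt(1 + N(Z(3, 6))))**2 = (sqrt(1 + 4*(-9)))**2 = (sqrt(1 - 36))**2 = (sqrt(-35))**2 = (I*sqrt(35))**2 = -35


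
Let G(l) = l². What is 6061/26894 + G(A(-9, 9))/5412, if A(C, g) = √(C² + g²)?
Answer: 1548290/6064597 ≈ 0.25530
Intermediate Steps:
6061/26894 + G(A(-9, 9))/5412 = 6061/26894 + (√((-9)² + 9²))²/5412 = 6061*(1/26894) + (√(81 + 81))²*(1/5412) = 6061/26894 + (√162)²*(1/5412) = 6061/26894 + (9*√2)²*(1/5412) = 6061/26894 + 162*(1/5412) = 6061/26894 + 27/902 = 1548290/6064597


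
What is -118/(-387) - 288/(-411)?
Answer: 53318/53019 ≈ 1.0056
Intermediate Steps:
-118/(-387) - 288/(-411) = -118*(-1/387) - 288*(-1/411) = 118/387 + 96/137 = 53318/53019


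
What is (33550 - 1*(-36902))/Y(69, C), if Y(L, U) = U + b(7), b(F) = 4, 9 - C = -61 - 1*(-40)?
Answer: 35226/17 ≈ 2072.1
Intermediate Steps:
C = 30 (C = 9 - (-61 - 1*(-40)) = 9 - (-61 + 40) = 9 - 1*(-21) = 9 + 21 = 30)
Y(L, U) = 4 + U (Y(L, U) = U + 4 = 4 + U)
(33550 - 1*(-36902))/Y(69, C) = (33550 - 1*(-36902))/(4 + 30) = (33550 + 36902)/34 = 70452*(1/34) = 35226/17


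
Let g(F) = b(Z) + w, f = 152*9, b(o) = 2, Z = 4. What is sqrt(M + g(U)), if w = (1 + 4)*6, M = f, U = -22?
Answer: 10*sqrt(14) ≈ 37.417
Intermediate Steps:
f = 1368
M = 1368
w = 30 (w = 5*6 = 30)
g(F) = 32 (g(F) = 2 + 30 = 32)
sqrt(M + g(U)) = sqrt(1368 + 32) = sqrt(1400) = 10*sqrt(14)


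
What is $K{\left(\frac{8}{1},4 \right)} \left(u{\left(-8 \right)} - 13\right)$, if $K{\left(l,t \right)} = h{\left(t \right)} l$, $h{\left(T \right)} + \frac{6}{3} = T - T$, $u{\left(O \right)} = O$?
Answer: $336$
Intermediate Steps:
$h{\left(T \right)} = -2$ ($h{\left(T \right)} = -2 + \left(T - T\right) = -2 + 0 = -2$)
$K{\left(l,t \right)} = - 2 l$
$K{\left(\frac{8}{1},4 \right)} \left(u{\left(-8 \right)} - 13\right) = - 2 \cdot \frac{8}{1} \left(-8 - 13\right) = - 2 \cdot 8 \cdot 1 \left(-21\right) = \left(-2\right) 8 \left(-21\right) = \left(-16\right) \left(-21\right) = 336$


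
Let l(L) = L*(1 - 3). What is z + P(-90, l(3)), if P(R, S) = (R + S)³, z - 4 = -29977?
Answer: -914709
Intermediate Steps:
z = -29973 (z = 4 - 29977 = -29973)
l(L) = -2*L (l(L) = L*(-2) = -2*L)
z + P(-90, l(3)) = -29973 + (-90 - 2*3)³ = -29973 + (-90 - 6)³ = -29973 + (-96)³ = -29973 - 884736 = -914709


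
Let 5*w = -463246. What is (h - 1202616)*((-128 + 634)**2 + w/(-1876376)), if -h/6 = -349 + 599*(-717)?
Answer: 413274011115345522/1172735 ≈ 3.5240e+11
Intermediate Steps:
w = -463246/5 (w = (1/5)*(-463246) = -463246/5 ≈ -92649.)
h = 2578992 (h = -6*(-349 + 599*(-717)) = -6*(-349 - 429483) = -6*(-429832) = 2578992)
(h - 1202616)*((-128 + 634)**2 + w/(-1876376)) = (2578992 - 1202616)*((-128 + 634)**2 - 463246/5/(-1876376)) = 1376376*(506**2 - 463246/5*(-1/1876376)) = 1376376*(256036 + 231623/4690940) = 1376376*(1201049745463/4690940) = 413274011115345522/1172735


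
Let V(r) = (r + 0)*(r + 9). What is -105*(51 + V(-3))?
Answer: -3465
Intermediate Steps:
V(r) = r*(9 + r)
-105*(51 + V(-3)) = -105*(51 - 3*(9 - 3)) = -105*(51 - 3*6) = -105*(51 - 18) = -105*33 = -3465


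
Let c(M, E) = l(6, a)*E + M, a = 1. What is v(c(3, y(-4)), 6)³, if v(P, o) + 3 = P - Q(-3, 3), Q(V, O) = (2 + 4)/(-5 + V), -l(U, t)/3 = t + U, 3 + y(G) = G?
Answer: 206425071/64 ≈ 3.2254e+6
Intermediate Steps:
y(G) = -3 + G
l(U, t) = -3*U - 3*t (l(U, t) = -3*(t + U) = -3*(U + t) = -3*U - 3*t)
Q(V, O) = 6/(-5 + V)
c(M, E) = M - 21*E (c(M, E) = (-3*6 - 3*1)*E + M = (-18 - 3)*E + M = -21*E + M = M - 21*E)
v(P, o) = -9/4 + P (v(P, o) = -3 + (P - 6/(-5 - 3)) = -3 + (P - 6/(-8)) = -3 + (P - 6*(-1)/8) = -3 + (P - 1*(-¾)) = -3 + (P + ¾) = -3 + (¾ + P) = -9/4 + P)
v(c(3, y(-4)), 6)³ = (-9/4 + (3 - 21*(-3 - 4)))³ = (-9/4 + (3 - 21*(-7)))³ = (-9/4 + (3 + 147))³ = (-9/4 + 150)³ = (591/4)³ = 206425071/64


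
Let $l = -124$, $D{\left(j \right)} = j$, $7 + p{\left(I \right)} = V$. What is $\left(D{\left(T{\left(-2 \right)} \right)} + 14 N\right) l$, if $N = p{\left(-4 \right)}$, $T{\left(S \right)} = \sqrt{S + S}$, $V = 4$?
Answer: $5208 - 248 i \approx 5208.0 - 248.0 i$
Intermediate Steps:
$p{\left(I \right)} = -3$ ($p{\left(I \right)} = -7 + 4 = -3$)
$T{\left(S \right)} = \sqrt{2} \sqrt{S}$ ($T{\left(S \right)} = \sqrt{2 S} = \sqrt{2} \sqrt{S}$)
$N = -3$
$\left(D{\left(T{\left(-2 \right)} \right)} + 14 N\right) l = \left(\sqrt{2} \sqrt{-2} + 14 \left(-3\right)\right) \left(-124\right) = \left(\sqrt{2} i \sqrt{2} - 42\right) \left(-124\right) = \left(2 i - 42\right) \left(-124\right) = \left(-42 + 2 i\right) \left(-124\right) = 5208 - 248 i$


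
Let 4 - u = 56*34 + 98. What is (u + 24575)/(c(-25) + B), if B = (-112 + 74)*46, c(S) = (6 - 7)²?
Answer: -22577/1747 ≈ -12.923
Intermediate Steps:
c(S) = 1 (c(S) = (-1)² = 1)
B = -1748 (B = -38*46 = -1748)
u = -1998 (u = 4 - (56*34 + 98) = 4 - (1904 + 98) = 4 - 1*2002 = 4 - 2002 = -1998)
(u + 24575)/(c(-25) + B) = (-1998 + 24575)/(1 - 1748) = 22577/(-1747) = 22577*(-1/1747) = -22577/1747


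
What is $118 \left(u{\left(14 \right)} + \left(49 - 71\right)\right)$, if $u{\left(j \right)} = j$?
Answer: $-944$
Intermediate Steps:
$118 \left(u{\left(14 \right)} + \left(49 - 71\right)\right) = 118 \left(14 + \left(49 - 71\right)\right) = 118 \left(14 - 22\right) = 118 \left(-8\right) = -944$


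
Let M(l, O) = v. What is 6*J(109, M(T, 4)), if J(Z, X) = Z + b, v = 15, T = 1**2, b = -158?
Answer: -294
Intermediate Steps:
T = 1
M(l, O) = 15
J(Z, X) = -158 + Z (J(Z, X) = Z - 158 = -158 + Z)
6*J(109, M(T, 4)) = 6*(-158 + 109) = 6*(-49) = -294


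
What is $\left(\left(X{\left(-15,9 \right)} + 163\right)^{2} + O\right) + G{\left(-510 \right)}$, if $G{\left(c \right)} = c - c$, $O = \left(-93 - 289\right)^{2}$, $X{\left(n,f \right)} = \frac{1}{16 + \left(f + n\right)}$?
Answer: $\frac{17252561}{100} \approx 1.7253 \cdot 10^{5}$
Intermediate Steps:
$X{\left(n,f \right)} = \frac{1}{16 + f + n}$
$O = 145924$ ($O = \left(-382\right)^{2} = 145924$)
$G{\left(c \right)} = 0$
$\left(\left(X{\left(-15,9 \right)} + 163\right)^{2} + O\right) + G{\left(-510 \right)} = \left(\left(\frac{1}{16 + 9 - 15} + 163\right)^{2} + 145924\right) + 0 = \left(\left(\frac{1}{10} + 163\right)^{2} + 145924\right) + 0 = \left(\left(\frac{1631}{10}\right)^{2} + 145924\right) + 0 = \left(\frac{2660161}{100} + 145924\right) + 0 = \frac{17252561}{100} + 0 = \frac{17252561}{100}$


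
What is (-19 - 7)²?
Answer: 676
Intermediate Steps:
(-19 - 7)² = (-26)² = 676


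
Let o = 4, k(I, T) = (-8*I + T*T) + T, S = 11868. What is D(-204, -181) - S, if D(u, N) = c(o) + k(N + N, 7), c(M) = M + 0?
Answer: -8912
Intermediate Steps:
k(I, T) = T + T² - 8*I (k(I, T) = (-8*I + T²) + T = (T² - 8*I) + T = T + T² - 8*I)
c(M) = M
D(u, N) = 60 - 16*N (D(u, N) = 4 + (7 + 7² - 8*(N + N)) = 4 + (7 + 49 - 16*N) = 4 + (56 - 16*N) = 60 - 16*N)
D(-204, -181) - S = (60 - 16*(-181)) - 1*11868 = (60 + 2896) - 11868 = 2956 - 11868 = -8912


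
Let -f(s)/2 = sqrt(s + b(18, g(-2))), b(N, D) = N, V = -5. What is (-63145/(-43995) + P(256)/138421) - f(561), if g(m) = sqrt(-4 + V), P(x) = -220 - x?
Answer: 1743930485/1217966379 + 2*sqrt(579) ≈ 49.557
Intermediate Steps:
g(m) = 3*I (g(m) = sqrt(-4 - 5) = sqrt(-9) = 3*I)
f(s) = -2*sqrt(18 + s) (f(s) = -2*sqrt(s + 18) = -2*sqrt(18 + s))
(-63145/(-43995) + P(256)/138421) - f(561) = (-63145/(-43995) + (-220 - 1*256)/138421) - (-2)*sqrt(18 + 561) = (-63145*(-1/43995) + (-220 - 256)*(1/138421)) - (-2)*sqrt(579) = (12629/8799 - 476*1/138421) + 2*sqrt(579) = (12629/8799 - 476/138421) + 2*sqrt(579) = 1743930485/1217966379 + 2*sqrt(579)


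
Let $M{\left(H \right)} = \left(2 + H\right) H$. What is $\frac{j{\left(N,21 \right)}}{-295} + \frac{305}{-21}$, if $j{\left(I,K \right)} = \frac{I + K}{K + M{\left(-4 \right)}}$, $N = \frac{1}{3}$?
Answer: $- \frac{2609723}{179655} \approx -14.526$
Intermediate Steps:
$N = \frac{1}{3} \approx 0.33333$
$M{\left(H \right)} = H \left(2 + H\right)$
$j{\left(I,K \right)} = \frac{I + K}{8 + K}$ ($j{\left(I,K \right)} = \frac{I + K}{K - 4 \left(2 - 4\right)} = \frac{I + K}{K - -8} = \frac{I + K}{K + 8} = \frac{I + K}{8 + K}$)
$\frac{j{\left(N,21 \right)}}{-295} + \frac{305}{-21} = \frac{\frac{1}{8 + 21} \left(\frac{1}{3} + 21\right)}{-295} + \frac{305}{-21} = \frac{1}{29} \cdot \frac{64}{3} \left(- \frac{1}{295}\right) + 305 \left(- \frac{1}{21}\right) = \frac{1}{29} \cdot \frac{64}{3} \left(- \frac{1}{295}\right) - \frac{305}{21} = \frac{64}{87} \left(- \frac{1}{295}\right) - \frac{305}{21} = - \frac{64}{25665} - \frac{305}{21} = - \frac{2609723}{179655}$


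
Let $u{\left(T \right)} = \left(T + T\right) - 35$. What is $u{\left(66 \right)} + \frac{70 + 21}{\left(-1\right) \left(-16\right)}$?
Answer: $\frac{1643}{16} \approx 102.69$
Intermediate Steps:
$u{\left(T \right)} = -35 + 2 T$ ($u{\left(T \right)} = 2 T - 35 = -35 + 2 T$)
$u{\left(66 \right)} + \frac{70 + 21}{\left(-1\right) \left(-16\right)} = \left(-35 + 2 \cdot 66\right) + \frac{70 + 21}{\left(-1\right) \left(-16\right)} = \left(-35 + 132\right) + \frac{91}{16} = 97 + 91 \cdot \frac{1}{16} = 97 + \frac{91}{16} = \frac{1643}{16}$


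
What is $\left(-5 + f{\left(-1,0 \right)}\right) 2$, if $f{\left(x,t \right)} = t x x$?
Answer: $-10$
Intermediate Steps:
$f{\left(x,t \right)} = t x^{2}$
$\left(-5 + f{\left(-1,0 \right)}\right) 2 = \left(-5 + 0 \left(-1\right)^{2}\right) 2 = \left(-5 + 0 \cdot 1\right) 2 = \left(-5 + 0\right) 2 = \left(-5\right) 2 = -10$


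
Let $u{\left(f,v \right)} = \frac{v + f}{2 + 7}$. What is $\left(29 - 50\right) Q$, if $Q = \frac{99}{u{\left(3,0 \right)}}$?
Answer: $-6237$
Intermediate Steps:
$u{\left(f,v \right)} = \frac{f}{9} + \frac{v}{9}$ ($u{\left(f,v \right)} = \frac{f + v}{9} = \left(f + v\right) \frac{1}{9} = \frac{f}{9} + \frac{v}{9}$)
$Q = 297$ ($Q = \frac{99}{\frac{1}{9} \cdot 3 + \frac{1}{9} \cdot 0} = \frac{99}{\frac{1}{3} + 0} = 99 \frac{1}{\frac{1}{3}} = 99 \cdot 3 = 297$)
$\left(29 - 50\right) Q = \left(29 - 50\right) 297 = \left(-21\right) 297 = -6237$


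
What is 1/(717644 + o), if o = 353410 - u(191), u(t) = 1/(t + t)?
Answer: 382/409142627 ≈ 9.3366e-7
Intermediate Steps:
u(t) = 1/(2*t)
o = 135002619/382 (o = 353410 - 1/(2*191) = 353410 - 1*1/382 = 353410 - 1/382 = 135002619/382 ≈ 3.5341e+5)
1/(717644 + o) = 1/(717644 + 135002619/382) = 1/(409142627/382) = 382/409142627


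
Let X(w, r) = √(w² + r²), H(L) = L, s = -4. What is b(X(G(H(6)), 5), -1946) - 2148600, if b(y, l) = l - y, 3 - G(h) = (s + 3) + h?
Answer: -2150546 - √29 ≈ -2.1506e+6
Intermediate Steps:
G(h) = 4 - h (G(h) = 3 - ((-4 + 3) + h) = 3 - (-1 + h) = 3 + (1 - h) = 4 - h)
X(w, r) = √(r² + w²)
b(X(G(H(6)), 5), -1946) - 2148600 = (-1946 - √(5² + (4 - 1*6)²)) - 2148600 = (-1946 - √(25 + (4 - 6)²)) - 2148600 = (-1946 - √(25 + (-2)²)) - 2148600 = (-1946 - √(25 + 4)) - 2148600 = (-1946 - √29) - 2148600 = -2150546 - √29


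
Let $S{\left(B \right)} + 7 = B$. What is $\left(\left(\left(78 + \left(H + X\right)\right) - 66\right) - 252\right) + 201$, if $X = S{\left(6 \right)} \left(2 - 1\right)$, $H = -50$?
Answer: $-90$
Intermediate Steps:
$S{\left(B \right)} = -7 + B$
$X = -1$ ($X = \left(-7 + 6\right) \left(2 - 1\right) = \left(-1\right) 1 = -1$)
$\left(\left(\left(78 + \left(H + X\right)\right) - 66\right) - 252\right) + 201 = \left(\left(\left(78 - 51\right) - 66\right) - 252\right) + 201 = \left(\left(27 - 66\right) - 252\right) + 201 = \left(-39 - 252\right) + 201 = -291 + 201 = -90$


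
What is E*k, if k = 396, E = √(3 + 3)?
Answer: 396*√6 ≈ 970.00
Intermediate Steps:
E = √6 ≈ 2.4495
E*k = √6*396 = 396*√6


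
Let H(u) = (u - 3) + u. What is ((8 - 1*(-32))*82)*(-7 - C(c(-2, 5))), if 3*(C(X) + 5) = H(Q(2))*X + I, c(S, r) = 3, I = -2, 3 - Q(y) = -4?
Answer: -121360/3 ≈ -40453.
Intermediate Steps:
Q(y) = 7 (Q(y) = 3 - 1*(-4) = 3 + 4 = 7)
H(u) = -3 + 2*u (H(u) = (-3 + u) + u = -3 + 2*u)
C(X) = -17/3 + 11*X/3 (C(X) = -5 + ((-3 + 2*7)*X - 2)/3 = -5 + ((-3 + 14)*X - 2)/3 = -5 + (11*X - 2)/3 = -5 + (-2 + 11*X)/3 = -5 + (-⅔ + 11*X/3) = -17/3 + 11*X/3)
((8 - 1*(-32))*82)*(-7 - C(c(-2, 5))) = ((8 - 1*(-32))*82)*(-7 - (-17/3 + (11/3)*3)) = ((8 + 32)*82)*(-7 - (-17/3 + 11)) = (40*82)*(-7 - 1*16/3) = 3280*(-7 - 16/3) = 3280*(-37/3) = -121360/3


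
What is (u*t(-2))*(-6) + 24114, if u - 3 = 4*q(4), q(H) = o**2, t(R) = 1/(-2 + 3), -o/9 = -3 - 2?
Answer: -24504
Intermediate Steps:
o = 45 (o = -9*(-3 - 2) = -9*(-5) = 45)
t(R) = 1 (t(R) = 1/1 = 1)
q(H) = 2025 (q(H) = 45**2 = 2025)
u = 8103 (u = 3 + 4*2025 = 3 + 8100 = 8103)
(u*t(-2))*(-6) + 24114 = (8103*1)*(-6) + 24114 = 8103*(-6) + 24114 = -48618 + 24114 = -24504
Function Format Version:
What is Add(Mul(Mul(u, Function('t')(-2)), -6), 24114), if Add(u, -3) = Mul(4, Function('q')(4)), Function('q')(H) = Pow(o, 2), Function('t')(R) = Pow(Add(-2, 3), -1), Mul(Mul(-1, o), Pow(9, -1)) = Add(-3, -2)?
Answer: -24504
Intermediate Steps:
o = 45 (o = Mul(-9, Add(-3, -2)) = Mul(-9, -5) = 45)
Function('t')(R) = 1 (Function('t')(R) = Pow(1, -1) = 1)
Function('q')(H) = 2025 (Function('q')(H) = Pow(45, 2) = 2025)
u = 8103 (u = Add(3, Mul(4, 2025)) = Add(3, 8100) = 8103)
Add(Mul(Mul(u, Function('t')(-2)), -6), 24114) = Add(Mul(Mul(8103, 1), -6), 24114) = Add(Mul(8103, -6), 24114) = Add(-48618, 24114) = -24504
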